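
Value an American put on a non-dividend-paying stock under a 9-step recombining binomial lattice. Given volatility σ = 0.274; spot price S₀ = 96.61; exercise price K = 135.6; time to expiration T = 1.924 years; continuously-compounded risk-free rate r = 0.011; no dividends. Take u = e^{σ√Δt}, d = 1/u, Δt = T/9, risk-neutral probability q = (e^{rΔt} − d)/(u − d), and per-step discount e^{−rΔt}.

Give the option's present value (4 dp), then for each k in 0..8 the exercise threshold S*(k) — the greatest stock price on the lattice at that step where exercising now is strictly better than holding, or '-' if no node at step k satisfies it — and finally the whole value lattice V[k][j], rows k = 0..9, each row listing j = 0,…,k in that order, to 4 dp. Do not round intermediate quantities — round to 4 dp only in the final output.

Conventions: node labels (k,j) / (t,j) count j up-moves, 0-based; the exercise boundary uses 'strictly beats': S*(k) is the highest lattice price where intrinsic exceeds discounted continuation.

Δt=0.21378, u=1.13506, d=0.88101, q=0.47764, disc=e^(-rΔt)=0.99765
k=9 terminal: V=max(K-S,0) → 104.7079 95.7997 84.3227 69.5362 50.4857 25.9417 0.0000 0.0000 0.0000 0.0000
k=8: j=0 S=35.0644 intr=100.5356 cont=100.2171 V=100.5356[EX]; j=1 S=45.1758 intr=90.4242 cont=90.1057 V=90.4242[EX]; j=2 S=58.2029 intr=77.3971 cont=77.0786 V=77.3971[EX]; j=3 S=74.9865 intr=60.6135 cont=60.2950 V=60.6135[EX]; j=4 S=96.6100 intr=38.9900 cont=38.6715 V=38.9900[EX]; j=5 S=124.4689 intr=11.1311 cont=13.5191 V=13.5191[hold]; j=6 S=160.3614 intr=0.0000 cont=0.0000 V=0.0000[hold]; j=7 S=206.6040 intr=0.0000 cont=0.0000 V=0.0000[hold]; j=8 S=266.1813 intr=0.0000 cont=0.0000 V=0.0000[hold]  S*(8)=96.6100
k=7: j=0 S=39.8003 intr=95.7997 cont=95.4812 V=95.7997[EX]; j=1 S=51.2773 intr=84.3227 cont=84.0042 V=84.3227[EX]; j=2 S=66.0638 intr=69.5362 cont=69.2177 V=69.5362[EX]; j=3 S=85.1143 intr=50.4857 cont=50.1672 V=50.4857[EX]; j=4 S=109.6583 intr=25.9417 cont=26.7612 V=26.7612[hold]; j=5 S=141.2799 intr=0.0000 cont=7.0453 V=7.0453[hold]; j=6 S=182.0201 intr=0.0000 cont=0.0000 V=0.0000[hold]; j=7 S=234.5083 intr=0.0000 cont=0.0000 V=0.0000[hold]  S*(7)=85.1143
k=6: j=0 S=45.1758 intr=90.4242 cont=90.1057 V=90.4242[EX]; j=1 S=58.2029 intr=77.3971 cont=77.0786 V=77.3971[EX]; j=2 S=74.9865 intr=60.6135 cont=60.2950 V=60.6135[EX]; j=3 S=96.6100 intr=38.9900 cont=39.0620 V=39.0620[hold]; j=4 S=124.4689 intr=11.1311 cont=17.3034 V=17.3034[hold]; j=5 S=160.3614 intr=0.0000 cont=3.6716 V=3.6716[hold]; j=6 S=206.6040 intr=0.0000 cont=0.0000 V=0.0000[hold]  S*(6)=74.9865
k=5: j=0 S=51.2773 intr=84.3227 cont=84.0042 V=84.3227[EX]; j=1 S=66.0638 intr=69.5362 cont=69.2177 V=69.5362[EX]; j=2 S=85.1143 intr=50.4857 cont=50.2015 V=50.4857[EX]; j=3 S=109.6583 intr=25.9417 cont=28.6019 V=28.6019[hold]; j=4 S=141.2799 intr=0.0000 cont=10.7670 V=10.7670[hold]; j=5 S=182.0201 intr=0.0000 cont=1.9134 V=1.9134[hold]  S*(5)=85.1143
k=4: j=0 S=58.2029 intr=77.3971 cont=77.0786 V=77.3971[EX]; j=1 S=74.9865 intr=60.6135 cont=60.2950 V=60.6135[EX]; j=2 S=96.6100 intr=38.9900 cont=39.9391 V=39.9391[hold]; j=3 S=124.4689 intr=11.1311 cont=20.0361 V=20.0361[hold]; j=4 S=160.3614 intr=0.0000 cont=6.5228 V=6.5228[hold]  S*(4)=74.9865
k=3: j=0 S=66.0638 intr=69.5362 cont=69.2177 V=69.5362[EX]; j=1 S=85.1143 intr=50.4857 cont=50.6195 V=50.6195[hold]; j=2 S=109.6583 intr=25.9417 cont=30.3612 V=30.3612[hold]; j=3 S=141.2799 intr=0.0000 cont=13.5497 V=13.5497[hold]  S*(3)=66.0638
k=2: j=0 S=74.9865 intr=60.6135 cont=60.3587 V=60.6135[EX]; j=1 S=96.6100 intr=38.9900 cont=40.8472 V=40.8472[hold]; j=2 S=124.4689 intr=11.1311 cont=22.2790 V=22.2790[hold]  S*(2)=74.9865
k=1: j=0 S=85.1143 intr=50.4857 cont=51.0522 V=51.0522[hold]; j=1 S=109.6583 intr=25.9417 cont=31.9032 V=31.9032[hold]  S*(1)=-
k=0: j=0 S=96.6100 intr=38.9900 cont=41.8075 V=41.8075[hold]  S*(0)=-

price = 41.8075
boundary = - - 74.9865 66.0638 74.9865 85.1143 74.9865 85.1143 96.6100
tree:
41.8075
51.0522 31.9032
60.6135 40.8472 22.2790
69.5362 50.6195 30.3612 13.5497
77.3971 60.6135 39.9391 20.0361 6.5228
84.3227 69.5362 50.4857 28.6019 10.7670 1.9134
90.4242 77.3971 60.6135 39.0620 17.3034 3.6716 0.0000
95.7997 84.3227 69.5362 50.4857 26.7612 7.0453 0.0000 0.0000
100.5356 90.4242 77.3971 60.6135 38.9900 13.5191 0.0000 0.0000 0.0000
104.7079 95.7997 84.3227 69.5362 50.4857 25.9417 0.0000 0.0000 0.0000 0.0000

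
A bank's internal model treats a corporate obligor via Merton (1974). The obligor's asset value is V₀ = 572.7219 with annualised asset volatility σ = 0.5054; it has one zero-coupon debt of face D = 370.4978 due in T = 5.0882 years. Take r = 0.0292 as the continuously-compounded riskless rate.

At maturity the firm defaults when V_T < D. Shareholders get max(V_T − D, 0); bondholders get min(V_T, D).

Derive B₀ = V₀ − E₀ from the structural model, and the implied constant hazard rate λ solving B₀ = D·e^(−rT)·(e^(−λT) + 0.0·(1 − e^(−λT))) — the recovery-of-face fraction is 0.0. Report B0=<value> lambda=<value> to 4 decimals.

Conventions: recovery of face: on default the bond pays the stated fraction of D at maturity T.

Work the structural quantities from V₀ = 572.7219 against face 370.4978:
d₁ = [ln(V₀/D) + (r + σ²/2)T] / (σ√T)
   = [ln(572.7219/370.4978) + (0.0292 + 0.5·0.5054²)·5.0882] / (0.5054·√5.0882)
   = [0.435553 + 0.798413] / 1.140033 = 1.082395
d₂ = d₁ − σ√T = 1.082395 − 1.140033 = -0.057638
N(d₁) = 0.860461,  N(d₂) = 0.477019,  e^(−rT) = 0.861935
E₀ = V₀·N(d₁) − D·e^(−rT)·N(d₂)
   = 572.7219·0.860461 − 370.4978·0.861935·0.477019 = 340.471622
B₀ = V₀ − E₀ = 572.7219 − 340.471622 = 232.250278
e^(−λT) = (B₀·e^(rT)/D − 0)/(1 − 0) = (232.2503·1.160180/370.4978 − 0)/1 = 0.72727079
λ = −ln(0.72727079)/5.0882 = 0.062587

B0=232.2503 lambda=0.0626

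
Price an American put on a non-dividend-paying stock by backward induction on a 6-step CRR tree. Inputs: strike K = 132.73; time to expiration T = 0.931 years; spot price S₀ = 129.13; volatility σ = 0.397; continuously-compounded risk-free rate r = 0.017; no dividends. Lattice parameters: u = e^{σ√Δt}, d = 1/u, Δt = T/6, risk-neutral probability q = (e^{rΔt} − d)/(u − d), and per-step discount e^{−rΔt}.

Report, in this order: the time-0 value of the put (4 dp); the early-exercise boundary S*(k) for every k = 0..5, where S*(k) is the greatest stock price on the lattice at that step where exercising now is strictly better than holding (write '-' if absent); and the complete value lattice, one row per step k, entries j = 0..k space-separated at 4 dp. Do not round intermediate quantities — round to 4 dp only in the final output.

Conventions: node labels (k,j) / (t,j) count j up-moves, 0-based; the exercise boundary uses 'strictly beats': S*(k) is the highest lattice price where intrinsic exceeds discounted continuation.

price = 20.5614
boundary = - - - 80.7752 94.4484 110.4360
tree:
20.5614
29.1080 11.0160
39.7605 17.2301 4.0536
51.9548 26.1999 7.1877 0.5336
63.6485 38.2816 12.6900 1.0082 0.0000
73.6493 51.9548 22.2940 1.9051 0.0000 0.0000
82.2023 63.6485 38.2816 3.6000 0.0000 0.0000 0.0000

Δt=0.15517  u=1.16927  d=0.85523  q=0.46939  discount=0.99737
step 6 (expiry): payoffs max(K−S,0) = 82.2023 63.6485 38.2816 3.6000 0.0000 0.0000 0.0000
step 5: (k=5,j=0): S=59.0807, K−S=73.6493, hold=73.2996 ⇒ V=73.6493 exercise | (k=5,j=1): S=80.7752, K−S=51.9548, hold=51.6051 ⇒ V=51.9548 exercise | (k=5,j=2): S=110.4360, K−S=22.2940, hold=21.9443 ⇒ V=22.2940 exercise | (k=5,j=3): S=150.9884, K−S=0.0000, hold=1.9051 ⇒ V=1.9051 continue | (k=5,j=4): S=206.4315, K−S=0.0000, hold=0.0000 ⇒ V=0.0000 continue | (k=5,j=5): S=282.2336, K−S=0.0000, hold=0.0000 ⇒ V=0.0000 continue  boundary S*=110.4360
step 4: (k=4,j=0): S=69.0815, K−S=63.6485, hold=63.2988 ⇒ V=63.6485 exercise | (k=4,j=1): S=94.4484, K−S=38.2816, hold=37.9320 ⇒ V=38.2816 exercise | (k=4,j=2): S=129.1300, K−S=3.6000, hold=12.6900 ⇒ V=12.6900 continue | (k=4,j=3): S=176.5468, K−S=0.0000, hold=1.0082 ⇒ V=1.0082 continue | (k=4,j=4): S=241.3750, K−S=0.0000, hold=0.0000 ⇒ V=0.0000 continue  boundary S*=94.4484
step 3: (k=3,j=0): S=80.7752, K−S=51.9548, hold=51.6051 ⇒ V=51.9548 exercise | (k=3,j=1): S=110.4360, K−S=22.2940, hold=26.1999 ⇒ V=26.1999 continue | (k=3,j=2): S=150.9884, K−S=0.0000, hold=7.1877 ⇒ V=7.1877 continue | (k=3,j=3): S=206.4315, K−S=0.0000, hold=0.5336 ⇒ V=0.5336 continue  boundary S*=80.7752
step 2: (k=2,j=0): S=94.4484, K−S=38.2816, hold=39.7605 ⇒ V=39.7605 continue | (k=2,j=1): S=129.1300, K−S=3.6000, hold=17.2301 ⇒ V=17.2301 continue | (k=2,j=2): S=176.5468, K−S=0.0000, hold=4.0536 ⇒ V=4.0536 continue  boundary S*=-
step 1: (k=1,j=0): S=110.4360, K−S=22.2940, hold=29.1080 ⇒ V=29.1080 continue | (k=1,j=1): S=150.9884, K−S=0.0000, hold=11.0160 ⇒ V=11.0160 continue  boundary S*=-
step 0: (k=0,j=0): S=129.1300, K−S=3.6000, hold=20.5614 ⇒ V=20.5614 continue  boundary S*=-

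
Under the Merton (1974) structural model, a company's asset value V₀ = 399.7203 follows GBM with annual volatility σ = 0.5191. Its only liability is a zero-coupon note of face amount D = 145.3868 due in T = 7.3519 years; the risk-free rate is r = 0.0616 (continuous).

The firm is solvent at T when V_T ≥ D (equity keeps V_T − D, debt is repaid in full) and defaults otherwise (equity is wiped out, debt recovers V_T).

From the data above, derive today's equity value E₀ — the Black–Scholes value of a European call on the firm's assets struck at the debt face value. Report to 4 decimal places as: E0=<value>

E0=325.1031

Apply the equity-as-call identities (strike 145.3868, horizon 7.3519 years):
d₁ = [ln(V₀/D) + (r + σ²/2)T] / (σ√T)
   = [ln(399.7203/145.3868) + (0.0616 + 0.5·0.5191²)·7.3519] / (0.5191·√7.3519)
   = [1.011367 + 1.443416] / 1.407508 = 1.744064
d₂ = d₁ − σ√T = 1.744064 − 1.407508 = 0.336556
N(d₁) = 0.959426,  N(d₂) = 0.631774,  e^(−rT) = 0.635796
E₀ = V₀·N(d₁) − D·e^(−rT)·N(d₂)
   = 399.7203·0.959426 − 145.3868·0.635796·0.631774 = 325.103132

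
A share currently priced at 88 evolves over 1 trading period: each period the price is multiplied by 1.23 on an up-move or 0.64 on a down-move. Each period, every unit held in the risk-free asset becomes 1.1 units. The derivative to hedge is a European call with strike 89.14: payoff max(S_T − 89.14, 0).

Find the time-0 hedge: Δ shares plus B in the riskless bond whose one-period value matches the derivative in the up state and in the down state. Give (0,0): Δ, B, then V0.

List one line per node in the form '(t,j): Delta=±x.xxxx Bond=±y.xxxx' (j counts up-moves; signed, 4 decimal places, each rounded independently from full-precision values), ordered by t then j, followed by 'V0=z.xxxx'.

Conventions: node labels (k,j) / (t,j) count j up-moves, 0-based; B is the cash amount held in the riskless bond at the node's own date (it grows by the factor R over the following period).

The replicating-portfolio and risk-neutral prices coincide; use p* = (1.1−0.64)/(1.23−0.64) = 0.7797 for the latter.
Terminal payoffs: V(1,0)=0.0000, V(1,1)=19.1000
  t=0,j=0: stock 88.0000 → up 108.2400 (V=19.1000), down 56.3200 (V=0.0000). Price 13.5378; hedge Δ=0.3679, bond B=-18.8351.
Verification: the root portfolio costs Δ(0,0)·S0 + B(0,0) = 13.5378, matching V0.

(0,0): Delta=0.3679 Bond=-18.8351
V0=13.5378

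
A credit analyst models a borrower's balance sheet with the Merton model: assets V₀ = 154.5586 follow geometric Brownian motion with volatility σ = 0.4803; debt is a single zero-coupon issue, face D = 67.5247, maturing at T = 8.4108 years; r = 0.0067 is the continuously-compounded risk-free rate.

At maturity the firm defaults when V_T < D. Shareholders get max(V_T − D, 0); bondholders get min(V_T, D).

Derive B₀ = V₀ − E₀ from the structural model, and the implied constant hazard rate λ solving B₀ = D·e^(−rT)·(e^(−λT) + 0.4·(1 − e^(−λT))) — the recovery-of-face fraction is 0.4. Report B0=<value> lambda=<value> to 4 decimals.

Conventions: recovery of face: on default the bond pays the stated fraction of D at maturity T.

B0=44.4931 lambda=0.0836

Equity is a call on the firm's assets struck at D = 67.5247:
d₁ = [ln(V₀/D) + (r + σ²/2)T] / (σ√T)
   = [ln(154.5586/67.5247) + (0.0067 + 0.5·0.4803²)·8.4108] / (0.4803·√8.4108)
   = [0.828080 + 1.026488] / 1.392936 = 1.331409
d₂ = d₁ − σ√T = 1.331409 − 1.392936 = -0.061527
N(d₁) = 0.908473,  N(d₂) = 0.475470,  e^(−rT) = 0.945206
E₀ = V₀·N(d₁) − D·e^(−rT)·N(d₂)
   = 154.5586·0.908473 − 67.5247·0.945206·0.475470 = 110.065545
B₀ = V₀ − E₀ = 154.5586 − 110.065545 = 44.493055
e^(−λT) = (B₀·e^(rT)/D − 0.4)/(1 − 0.4) = (44.4931·1.057970/67.5247 − 0.4)/0.6 = 0.49518924
λ = −ln(0.49518924)/8.4108 = 0.083561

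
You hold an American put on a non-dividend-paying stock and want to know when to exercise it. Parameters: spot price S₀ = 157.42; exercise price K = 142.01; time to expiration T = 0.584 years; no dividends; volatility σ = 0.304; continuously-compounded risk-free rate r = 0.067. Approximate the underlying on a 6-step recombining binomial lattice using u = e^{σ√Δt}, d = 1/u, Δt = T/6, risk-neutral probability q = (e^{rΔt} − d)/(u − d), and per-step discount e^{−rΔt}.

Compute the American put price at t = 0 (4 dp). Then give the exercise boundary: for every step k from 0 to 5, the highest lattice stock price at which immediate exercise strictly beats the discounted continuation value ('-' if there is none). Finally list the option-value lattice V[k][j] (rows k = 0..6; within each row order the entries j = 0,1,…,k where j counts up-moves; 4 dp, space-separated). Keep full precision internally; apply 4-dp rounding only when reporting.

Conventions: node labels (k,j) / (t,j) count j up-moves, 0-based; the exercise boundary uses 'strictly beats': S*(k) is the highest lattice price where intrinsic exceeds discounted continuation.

params: Δt=0.09733 u=1.09949 d=0.90952 q=0.51075 e^(-rΔt)=0.99350
t_6 payoffs: 52.9010 34.2888 11.7892 0.0000 0.0000 0.0000 0.0000
t_5: node(5,0) S=97.9741 payoff=44.0359 vs cont=43.1128 → 44.0359 [stop]  node(5,1) S=118.4379 payoff=23.5721 vs cont=22.6490 → 23.5721 [stop]  node(5,2) S=143.1760 payoff=0.0000 vs cont=5.7304 → 5.7304 [wait]  node(5,3) S=173.0811 payoff=0.0000 vs cont=0.0000 → 0.0000 [wait]  node(5,4) S=209.2324 payoff=0.0000 vs cont=0.0000 → 0.0000 [wait]  node(5,5) S=252.9347 payoff=0.0000 vs cont=0.0000 → 0.0000 [wait]  ⇒ S*(5)=118.4379
t_4: node(4,0) S=107.7212 payoff=34.2888 vs cont=33.3657 → 34.2888 [stop]  node(4,1) S=130.2208 payoff=11.7892 vs cont=14.3655 → 14.3655 [wait]  node(4,2) S=157.4200 payoff=0.0000 vs cont=2.7854 → 2.7854 [wait]  node(4,3) S=190.3002 payoff=0.0000 vs cont=0.0000 → 0.0000 [wait]  node(4,4) S=230.0481 payoff=0.0000 vs cont=0.0000 → 0.0000 [wait]  ⇒ S*(4)=107.7212
t_3: node(3,0) S=118.4379 payoff=23.5721 vs cont=23.9563 → 23.9563 [wait]  node(3,1) S=143.1760 payoff=0.0000 vs cont=8.3960 → 8.3960 [wait]  node(3,2) S=173.0811 payoff=0.0000 vs cont=1.3539 → 1.3539 [wait]  node(3,3) S=209.2324 payoff=0.0000 vs cont=0.0000 → 0.0000 [wait]  ⇒ S*(3)=-
t_2: node(2,0) S=130.2208 payoff=11.7892 vs cont=15.9049 → 15.9049 [wait]  node(2,1) S=157.4200 payoff=0.0000 vs cont=4.7681 → 4.7681 [wait]  node(2,2) S=190.3002 payoff=0.0000 vs cont=0.6581 → 0.6581 [wait]  ⇒ S*(2)=-
t_1: node(1,0) S=143.1760 payoff=0.0000 vs cont=10.1504 → 10.1504 [wait]  node(1,1) S=173.0811 payoff=0.0000 vs cont=2.6516 → 2.6516 [wait]  ⇒ S*(1)=-
t_0: node(0,0) S=157.4200 payoff=0.0000 vs cont=6.2793 → 6.2793 [wait]  ⇒ S*(0)=-

price = 6.2793
boundary = - - - - 107.7212 118.4379
tree:
6.2793
10.1504 2.6516
15.9049 4.7681 0.6581
23.9563 8.3960 1.3539 0.0000
34.2888 14.3655 2.7854 0.0000 0.0000
44.0359 23.5721 5.7304 0.0000 0.0000 0.0000
52.9010 34.2888 11.7892 0.0000 0.0000 0.0000 0.0000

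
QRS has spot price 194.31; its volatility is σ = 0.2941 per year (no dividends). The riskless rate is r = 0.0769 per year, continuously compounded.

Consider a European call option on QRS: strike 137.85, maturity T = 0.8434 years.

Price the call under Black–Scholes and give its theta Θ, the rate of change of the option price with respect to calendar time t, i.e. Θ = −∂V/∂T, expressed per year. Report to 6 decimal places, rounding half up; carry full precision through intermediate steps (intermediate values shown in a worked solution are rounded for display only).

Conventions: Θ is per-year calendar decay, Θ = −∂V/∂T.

σ√T = 0.2941·√0.8434 = 0.270092
d₁ = (ln(S/K) + (r+σ²/2)T) / (σ√T) = (ln(194.31/137.85) + (0.0769+0.2941²/2)·0.8434) / 0.270092 = (0.343289 + 0.101332) / 0.270092 = 1.646183
d₂ = d₁ − σ√T = 1.646183 − 0.270092 = 1.376091
e^{−rT} = 0.937201
N(d₁) = 0.950137,  N(d₂) = 0.915603
Call price V = S·N(d₁) − K·e^{−rT}·N(d₂) = 184.621115 − 118.289685 = 66.331430
φ(d₁) = (1/√(2π))·e^{−d₁²/2} = 0.102910
Θ = −S·φ(d₁)·σ/(2√T) − r·K·e^{−rT}·N(d₂) = −3.201858 − 9.096477 = -12.298334

price = 66.331430
Θ = -12.298334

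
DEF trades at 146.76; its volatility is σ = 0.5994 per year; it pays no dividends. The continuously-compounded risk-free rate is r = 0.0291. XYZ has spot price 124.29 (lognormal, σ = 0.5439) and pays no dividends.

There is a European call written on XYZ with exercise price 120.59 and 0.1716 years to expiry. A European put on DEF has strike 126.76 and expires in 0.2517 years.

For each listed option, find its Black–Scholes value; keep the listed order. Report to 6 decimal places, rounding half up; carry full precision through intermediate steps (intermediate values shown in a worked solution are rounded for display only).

price(XYZ call K=120.59) = 13.238654
price(DEF put K=126.76) = 7.892775

[XYZ call K=120.59]
σ√T = 0.5439·√0.1716 = 0.225309
d₁ = (ln(S/K) + (r+σ²/2)T) / (σ√T) = (ln(124.29/120.59) + (0.0291+0.5439²/2)·0.1716) / 0.225309 = (0.030221 + 0.030376) / 0.225309 = 0.268950
d₂ = d₁ − σ√T = 0.268950 − 0.225309 = 0.043641
e^{−rT} = 0.995019
N(d₁) = 0.606016,  N(d₂) = 0.517405
price = S·N(d₁) − K·e^{−rT}·N(d₂) = 75.321714 − 62.083060 = 13.238654
[DEF put K=126.76]
σ√T = 0.5994·√0.2517 = 0.300717
d₁ = (ln(S/K) + (r+σ²/2)T) / (σ√T) = (ln(146.76/126.76) + (0.0291+0.5994²/2)·0.2517) / 0.300717 = (0.146503 + 0.052540) / 0.300717 = 0.661894
d₂ = d₁ − σ√T = 0.661894 − 0.300717 = 0.361177
e^{−rT} = 0.992702
N(−d₁) = 0.254020,  N(−d₂) = 0.358984
price = K·e^{−rT}·N(−d₂) − S·N(−d₁) = 45.172685 − 37.279910 = 7.892775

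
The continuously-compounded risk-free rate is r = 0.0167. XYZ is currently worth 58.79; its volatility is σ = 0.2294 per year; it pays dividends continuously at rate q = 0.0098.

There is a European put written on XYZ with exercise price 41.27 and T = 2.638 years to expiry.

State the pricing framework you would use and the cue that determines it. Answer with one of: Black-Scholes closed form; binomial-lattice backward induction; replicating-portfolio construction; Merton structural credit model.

framework: Black-Scholes closed form

Key observation: the instrument is a plain European put (strike 41.27) on a lognormal asset; the exact continuous-time formula applies directly.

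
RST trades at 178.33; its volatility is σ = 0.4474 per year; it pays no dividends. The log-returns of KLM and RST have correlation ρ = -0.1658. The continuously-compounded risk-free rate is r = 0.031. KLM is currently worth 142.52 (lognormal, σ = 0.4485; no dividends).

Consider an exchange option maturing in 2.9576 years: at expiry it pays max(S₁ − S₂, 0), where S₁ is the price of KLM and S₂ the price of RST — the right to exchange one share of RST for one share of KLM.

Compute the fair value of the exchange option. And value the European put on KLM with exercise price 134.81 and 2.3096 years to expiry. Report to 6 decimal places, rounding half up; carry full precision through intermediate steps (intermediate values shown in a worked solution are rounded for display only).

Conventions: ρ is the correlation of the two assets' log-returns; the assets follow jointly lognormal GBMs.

σ_eff = √(σ₁² + σ₂² − 2ρσ₁σ₂) = √(0.4485² + 0.4474² − 2·-0.1658·0.4485·0.4474) = 0.684001
d₁ = (ln(S₁/S₂) + (q₂ − q₁ + σ_eff²/2)T) / (σ_eff√T) = (ln(142.52/178.33) + (0.0 − 0.0 + 0.233929)·2.9576) / 1.176323 = 0.397607
d₂ = d₁ − σ_eff√T = 0.397607 − 1.176323 = -0.778716
N(d₁) = 0.654540,  N(d₂) = 0.218074
V = S₁·e^{−q₁T}·N(d₁) − S₂·e^{−q₂T}·N(d₂) = 93.285051 − 38.889063 = 54.395988
[vanilla: KLM put K=134.81]
σ√T = 0.4485·√2.3096 = 0.681602
d₁ = (ln(S/K) + (r+σ²/2)T) / (σ√T) = (ln(142.52/134.81) + (0.031+0.4485²/2)·2.3096) / 0.681602 = (0.055616 + 0.303888) / 0.681602 = 0.527440
d₂ = d₁ − σ√T = 0.527440 − 0.681602 = -0.154162
e^{−rT} = 0.930905
N(−d₁) = 0.298944,  N(−d₂) = 0.561259
price = K·e^{−rT}·N(−d₂) − S·N(−d₁) = 70.435395 − 42.605501 = 27.829894

exchange price = 54.395988
price(KLM put K=134.81) = 27.829894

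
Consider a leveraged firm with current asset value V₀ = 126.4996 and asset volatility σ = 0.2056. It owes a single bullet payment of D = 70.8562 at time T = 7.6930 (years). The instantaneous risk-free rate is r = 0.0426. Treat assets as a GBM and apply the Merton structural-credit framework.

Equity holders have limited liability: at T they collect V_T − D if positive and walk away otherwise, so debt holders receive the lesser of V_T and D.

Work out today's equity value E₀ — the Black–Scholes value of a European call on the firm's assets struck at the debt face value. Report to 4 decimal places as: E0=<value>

With assets at 126.4996 and a single debt payment of 70.8562 at 7.6930 years:
d₁ = [ln(V₀/D) + (r + σ²/2)T] / (σ√T)
   = [ln(126.4996/70.8562) + (0.0426 + 0.5·0.2056²)·7.6930] / (0.2056·√7.6930)
   = [0.579587 + 0.490319] / 0.570257 = 1.876179
d₂ = d₁ − σ√T = 1.876179 − 0.570257 = 1.305922
N(d₁) = 0.969685,  N(d₂) = 0.904210,  e^(−rT) = 0.720563
E₀ = V₀·N(d₁) − D·e^(−rT)·N(d₂)
   = 126.4996·0.969685 − 70.8562·0.720563·0.904210 = 76.499004

E0=76.4990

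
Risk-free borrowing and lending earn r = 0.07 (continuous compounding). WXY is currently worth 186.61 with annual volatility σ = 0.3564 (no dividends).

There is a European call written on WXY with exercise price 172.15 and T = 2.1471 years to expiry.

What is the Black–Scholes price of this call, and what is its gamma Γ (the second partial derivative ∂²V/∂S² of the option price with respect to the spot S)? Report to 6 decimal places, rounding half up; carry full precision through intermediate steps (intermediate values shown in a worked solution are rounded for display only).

price = 56.943952
Γ = 0.003197

σ√T = 0.3564·√2.1471 = 0.522232
d₁ = (ln(S/K) + (r+σ²/2)T) / (σ√T) = (ln(186.61/172.15) + (0.07+0.3564²/2)·2.1471) / 0.522232 = (0.080655 + 0.286660) / 0.522232 = 0.703355
d₂ = d₁ − σ√T = 0.703355 − 0.522232 = 0.181123
e^{−rT} = 0.860452
N(d₁) = 0.759083,  N(d₂) = 0.571865
Call price V = S·N(d₁) − K·e^{−rT}·N(d₂) = 141.652456 − 84.708504 = 56.943952
φ(d₁) = (1/√(2π))·e^{−d₁²/2} = 0.311520
Γ = φ(d₁) / (S·σ·√T) = 0.003197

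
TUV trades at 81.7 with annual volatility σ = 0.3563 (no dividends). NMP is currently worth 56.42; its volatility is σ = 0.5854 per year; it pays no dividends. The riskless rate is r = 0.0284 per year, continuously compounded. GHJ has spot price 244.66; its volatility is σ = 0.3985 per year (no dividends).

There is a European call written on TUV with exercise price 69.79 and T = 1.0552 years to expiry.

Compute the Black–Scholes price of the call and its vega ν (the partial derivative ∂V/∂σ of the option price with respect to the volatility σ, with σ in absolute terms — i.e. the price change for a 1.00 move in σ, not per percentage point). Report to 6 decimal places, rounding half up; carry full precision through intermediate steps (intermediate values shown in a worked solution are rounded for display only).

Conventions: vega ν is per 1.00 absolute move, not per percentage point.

σ√T = 0.3563·√1.0552 = 0.366002
d₁ = (ln(S/K) + (r+σ²/2)T) / (σ√T) = (ln(81.7/69.79) + (0.0284+0.3563²/2)·1.0552) / 0.366002 = (0.157563 + 0.096946) / 0.366002 = 0.695378
d₂ = d₁ − σ√T = 0.695378 − 0.366002 = 0.329376
e^{−rT} = 0.970477
N(d₁) = 0.756591,  N(d₂) = 0.629064
Call price V = S·N(d₁) − K·e^{−rT}·N(d₂) = 61.813467 − 42.606265 = 19.207202
φ(d₁) = (1/√(2π))·e^{−d₁²/2} = 0.313262
ν = S·φ(d₁)·√T = 26.290439

price = 19.207202
ν = 26.290439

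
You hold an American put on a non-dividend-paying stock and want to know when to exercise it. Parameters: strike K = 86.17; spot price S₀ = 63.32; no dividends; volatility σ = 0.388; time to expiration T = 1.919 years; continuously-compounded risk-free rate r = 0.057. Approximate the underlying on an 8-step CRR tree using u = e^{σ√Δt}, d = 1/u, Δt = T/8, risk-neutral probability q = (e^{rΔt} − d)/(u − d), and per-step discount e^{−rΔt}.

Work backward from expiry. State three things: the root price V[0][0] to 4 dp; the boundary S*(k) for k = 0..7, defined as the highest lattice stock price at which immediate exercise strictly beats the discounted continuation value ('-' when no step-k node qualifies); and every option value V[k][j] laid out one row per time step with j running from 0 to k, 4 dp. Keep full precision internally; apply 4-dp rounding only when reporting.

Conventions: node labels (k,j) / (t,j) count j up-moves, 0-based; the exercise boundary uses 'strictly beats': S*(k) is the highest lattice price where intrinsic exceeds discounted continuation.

Δt=0.23988  u=1.20929  d=0.82693  q=0.48864  discount=0.98642
step 8 (expiry): payoffs max(K−S,0) = 72.3246 65.9228 56.5610 42.8706 22.8500 0.0000 0.0000 0.0000 0.0000
step 7: (k=7,j=0): S=16.7431, K−S=69.4269, hold=68.2567 ⇒ V=69.4269 exercise | (k=7,j=1): S=24.4847, K−S=61.6853, hold=60.5152 ⇒ V=61.6853 exercise | (k=7,j=2): S=35.8058, K−S=50.3642, hold=49.1941 ⇒ V=50.3642 exercise | (k=7,j=3): S=52.3614, K−S=33.8086, hold=32.6384 ⇒ V=33.8086 exercise | (k=7,j=4): S=76.5721, K−S=9.5979, hold=11.5259 ⇒ V=11.5259 continue | (k=7,j=5): S=111.9770, K−S=0.0000, hold=0.0000 ⇒ V=0.0000 continue | (k=7,j=6): S=163.7524, K−S=0.0000, hold=0.0000 ⇒ V=0.0000 continue | (k=7,j=7): S=239.4675, K−S=0.0000, hold=0.0000 ⇒ V=0.0000 continue  boundary S*=52.3614
step 6: (k=6,j=0): S=20.2472, K−S=65.9228, hold=64.7526 ⇒ V=65.9228 exercise | (k=6,j=1): S=29.6090, K−S=56.5610, hold=55.3908 ⇒ V=56.5610 exercise | (k=6,j=2): S=43.2994, K−S=42.8706, hold=41.7004 ⇒ V=42.8706 exercise | (k=6,j=3): S=63.3200, K−S=22.8500, hold=22.6091 ⇒ V=22.8500 exercise | (k=6,j=4): S=92.5976, K−S=0.0000, hold=5.8138 ⇒ V=5.8138 continue | (k=6,j=5): S=135.4124, K−S=0.0000, hold=0.0000 ⇒ V=0.0000 continue | (k=6,j=6): S=198.0237, K−S=0.0000, hold=0.0000 ⇒ V=0.0000 continue  boundary S*=63.3200
step 5: (k=5,j=0): S=24.4847, K−S=61.6853, hold=60.5152 ⇒ V=61.6853 exercise | (k=5,j=1): S=35.8058, K−S=50.3642, hold=49.1941 ⇒ V=50.3642 exercise | (k=5,j=2): S=52.3614, K−S=33.8086, hold=32.6384 ⇒ V=33.8086 exercise | (k=5,j=3): S=76.5721, K−S=9.5979, hold=14.3282 ⇒ V=14.3282 continue | (k=5,j=4): S=111.9770, K−S=0.0000, hold=2.9326 ⇒ V=2.9326 continue | (k=5,j=5): S=163.7524, K−S=0.0000, hold=0.0000 ⇒ V=0.0000 continue  boundary S*=52.3614
step 4: (k=4,j=0): S=29.6090, K−S=56.5610, hold=55.3908 ⇒ V=56.5610 exercise | (k=4,j=1): S=43.2994, K−S=42.8706, hold=41.7004 ⇒ V=42.8706 exercise | (k=4,j=2): S=63.3200, K−S=22.8500, hold=23.9598 ⇒ V=23.9598 continue | (k=4,j=3): S=92.5976, K−S=0.0000, hold=8.6409 ⇒ V=8.6409 continue | (k=4,j=4): S=135.4124, K−S=0.0000, hold=1.4792 ⇒ V=1.4792 continue  boundary S*=43.2994
step 3: (k=3,j=0): S=35.8058, K−S=50.3642, hold=49.1941 ⇒ V=50.3642 exercise | (k=3,j=1): S=52.3614, K−S=33.8086, hold=33.1733 ⇒ V=33.8086 exercise | (k=3,j=2): S=76.5721, K−S=9.5979, hold=16.2507 ⇒ V=16.2507 continue | (k=3,j=3): S=111.9770, K−S=0.0000, hold=5.0716 ⇒ V=5.0716 continue  boundary S*=52.3614
step 2: (k=2,j=0): S=43.2994, K−S=42.8706, hold=41.7004 ⇒ V=42.8706 exercise | (k=2,j=1): S=63.3200, K−S=22.8500, hold=24.8865 ⇒ V=24.8865 continue | (k=2,j=2): S=92.5976, K−S=0.0000, hold=10.6416 ⇒ V=10.6416 continue  boundary S*=43.2994
step 1: (k=1,j=0): S=52.3614, K−S=33.8086, hold=33.6200 ⇒ V=33.8086 exercise | (k=1,j=1): S=76.5721, K−S=9.5979, hold=17.6824 ⇒ V=17.6824 continue  boundary S*=52.3614
step 0: (k=0,j=0): S=63.3200, K−S=22.8500, hold=25.5766 ⇒ V=25.5766 continue  boundary S*=-

price = 25.5766
boundary = - 52.3614 43.2994 52.3614 43.2994 52.3614 63.3200 52.3614
tree:
25.5766
33.8086 17.6824
42.8706 24.8865 10.6416
50.3642 33.8086 16.2507 5.0716
56.5610 42.8706 23.9598 8.6409 1.4792
61.6853 50.3642 33.8086 14.3282 2.9326 0.0000
65.9228 56.5610 42.8706 22.8500 5.8138 0.0000 0.0000
69.4269 61.6853 50.3642 33.8086 11.5259 0.0000 0.0000 0.0000
72.3246 65.9228 56.5610 42.8706 22.8500 0.0000 0.0000 0.0000 0.0000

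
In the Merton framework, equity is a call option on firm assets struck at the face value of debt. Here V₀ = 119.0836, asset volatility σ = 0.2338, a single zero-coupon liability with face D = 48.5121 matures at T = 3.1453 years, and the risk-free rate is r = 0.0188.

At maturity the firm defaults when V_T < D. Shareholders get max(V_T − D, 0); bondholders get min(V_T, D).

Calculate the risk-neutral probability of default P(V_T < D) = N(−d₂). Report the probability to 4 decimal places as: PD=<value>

Work the structural quantities from V₀ = 119.0836 against face 48.5121:
d₁ = [ln(V₀/D) + (r + σ²/2)T] / (σ√T)
   = [ln(119.0836/48.5121) + (0.0188 + 0.5·0.2338²)·3.1453] / (0.2338·√3.1453)
   = [0.898013 + 0.145097] / 0.414644 = 2.515673
d₂ = d₁ − σ√T = 2.515673 − 0.414644 = 2.101029
risk-neutral PD = N(−d₂) = N(-2.101029) = 0.017819

PD=0.0178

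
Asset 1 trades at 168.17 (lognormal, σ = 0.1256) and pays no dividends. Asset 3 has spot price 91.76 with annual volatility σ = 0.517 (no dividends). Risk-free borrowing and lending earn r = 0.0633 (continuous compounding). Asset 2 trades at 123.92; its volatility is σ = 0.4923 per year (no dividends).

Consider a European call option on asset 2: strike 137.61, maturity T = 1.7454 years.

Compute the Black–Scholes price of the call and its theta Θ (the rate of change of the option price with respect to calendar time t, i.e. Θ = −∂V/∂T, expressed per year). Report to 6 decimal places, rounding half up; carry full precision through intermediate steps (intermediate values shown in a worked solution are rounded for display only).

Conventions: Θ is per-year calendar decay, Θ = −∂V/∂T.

σ√T = 0.4923·√1.7454 = 0.650395
d₁ = (ln(S/K) + (r+σ²/2)T) / (σ√T) = (ln(123.92/137.61) + (0.0633+0.4923²/2)·1.7454) / 0.650395 = (-0.104787 + 0.321991) / 0.650395 = 0.333956
d₂ = d₁ − σ√T = 0.333956 − 0.650395 = -0.316439
e^{−rT} = 0.895401
N(d₁) = 0.630794,  N(d₂) = 0.375835
Call price V = S·N(d₁) − K·e^{−rT}·N(d₂) = 78.167945 − 46.308874 = 31.859071
φ(d₁) = (1/√(2π))·e^{−d₁²/2} = 0.377305
Θ = −S·φ(d₁)·σ/(2√T) − r·K·e^{−rT}·N(d₂) = −8.711363 − 2.931352 = -11.642715

price = 31.859071
Θ = -11.642715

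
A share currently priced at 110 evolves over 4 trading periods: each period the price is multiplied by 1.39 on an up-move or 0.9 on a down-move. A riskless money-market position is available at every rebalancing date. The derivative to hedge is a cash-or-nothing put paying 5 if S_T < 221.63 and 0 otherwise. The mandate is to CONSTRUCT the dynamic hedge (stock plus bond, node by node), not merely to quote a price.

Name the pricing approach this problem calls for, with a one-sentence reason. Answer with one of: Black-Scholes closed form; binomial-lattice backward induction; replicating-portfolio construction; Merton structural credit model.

framework: replicating-portfolio construction

Key observation: since the answer must list Δ and B at each node of the 1.39/0.9 lattice on 110, the replicating-portfolio method — solving the two-state system at every node — is the one that applies.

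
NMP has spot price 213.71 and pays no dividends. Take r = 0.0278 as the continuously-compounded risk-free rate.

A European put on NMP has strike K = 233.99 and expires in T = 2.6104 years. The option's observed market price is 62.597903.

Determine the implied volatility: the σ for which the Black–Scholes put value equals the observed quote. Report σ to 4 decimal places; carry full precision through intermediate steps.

At σ = 0.4456 the Black–Scholes value reproduces the quote:
σ√T = 0.4456·√2.6104 = 0.719944
d₁ = (ln(S/K) + (r+σ²/2)T) / (σ√T) = (ln(213.71/233.99) + (0.0278+0.4456²/2)·2.6104) / 0.719944 = (-0.090658 + 0.331729) / 0.719944 = 0.334846
d₂ = d₁ − σ√T = 0.334846 − 0.719944 = -0.385098
e^{−rT} = 0.930001
N(−d₁) = 0.368871,  N(−d₂) = 0.649918
V = K·e^{−rT}·N(−d₂) − S·N(−d₁) = 141.429244 − 78.831341 = 62.597903 (matching the quote); vega is positive throughout, so no other σ reproduces this price

sigma = 0.4456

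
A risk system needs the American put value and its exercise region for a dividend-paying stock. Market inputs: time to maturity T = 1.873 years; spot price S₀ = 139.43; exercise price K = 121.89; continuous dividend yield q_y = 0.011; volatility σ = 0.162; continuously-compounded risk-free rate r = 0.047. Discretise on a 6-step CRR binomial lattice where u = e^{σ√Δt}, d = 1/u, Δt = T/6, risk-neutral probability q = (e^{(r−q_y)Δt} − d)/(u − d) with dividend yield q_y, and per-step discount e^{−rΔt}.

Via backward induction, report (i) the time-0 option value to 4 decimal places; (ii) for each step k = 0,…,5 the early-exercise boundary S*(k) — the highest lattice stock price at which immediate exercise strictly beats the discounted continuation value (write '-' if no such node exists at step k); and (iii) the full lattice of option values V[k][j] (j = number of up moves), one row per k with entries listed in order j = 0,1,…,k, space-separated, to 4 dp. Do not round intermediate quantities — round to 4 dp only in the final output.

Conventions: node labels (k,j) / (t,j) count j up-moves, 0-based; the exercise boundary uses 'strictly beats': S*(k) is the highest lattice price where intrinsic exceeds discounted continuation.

Δt=0.31217, u=1.09474, d=0.91346, q=0.53973, disc=e^(-rΔt)=0.98544
k=6 terminal: V=max(K-S,0) → 40.8869 24.8122 5.5476 0.0000 0.0000 0.0000 0.0000
k=5: j=0 S=88.6770 intr=33.2130 cont=31.7417 V=33.2130[EX]; j=1 S=106.2745 intr=15.6155 cont=14.2045 V=15.6155[EX]; j=2 S=127.3641 intr=0.0000 cont=2.5162 V=2.5162[hold]; j=3 S=152.6389 intr=0.0000 cont=0.0000 V=0.0000[hold]; j=4 S=182.9293 intr=0.0000 cont=0.0000 V=0.0000[hold]; j=5 S=219.2308 intr=0.0000 cont=0.0000 V=0.0000[hold]  S*(5)=106.2745
k=4: j=0 S=97.0778 intr=24.8122 cont=23.3697 V=24.8122[EX]; j=1 S=116.3424 intr=5.5476 cont=8.4209 V=8.4209[hold]; j=2 S=139.4300 intr=0.0000 cont=1.1412 V=1.1412[hold]; j=3 S=167.0992 intr=0.0000 cont=0.0000 V=0.0000[hold]; j=4 S=200.2592 intr=0.0000 cont=0.0000 V=0.0000[hold]  S*(4)=97.0778
k=3: j=0 S=106.2745 intr=15.6155 cont=15.7328 V=15.7328[hold]; j=1 S=127.3641 intr=0.0000 cont=4.4264 V=4.4264[hold]; j=2 S=152.6389 intr=0.0000 cont=0.5176 V=0.5176[hold]; j=3 S=182.9293 intr=0.0000 cont=0.0000 V=0.0000[hold]  S*(3)=-
k=2: j=0 S=116.3424 intr=5.5476 cont=9.4901 V=9.4901[hold]; j=1 S=139.4300 intr=0.0000 cont=2.2830 V=2.2830[hold]; j=2 S=167.0992 intr=0.0000 cont=0.2348 V=0.2348[hold]  S*(2)=-
k=1: j=0 S=127.3641 intr=0.0000 cont=5.5186 V=5.5186[hold]; j=1 S=152.6389 intr=0.0000 cont=1.1603 V=1.1603[hold]  S*(1)=-
k=0: j=0 S=139.4300 intr=0.0000 cont=3.1202 V=3.1202[hold]  S*(0)=-

price = 3.1202
boundary = - - - - 97.0778 106.2745
tree:
3.1202
5.5186 1.1603
9.4901 2.2830 0.2348
15.7328 4.4264 0.5176 0.0000
24.8122 8.4209 1.1412 0.0000 0.0000
33.2130 15.6155 2.5162 0.0000 0.0000 0.0000
40.8869 24.8122 5.5476 0.0000 0.0000 0.0000 0.0000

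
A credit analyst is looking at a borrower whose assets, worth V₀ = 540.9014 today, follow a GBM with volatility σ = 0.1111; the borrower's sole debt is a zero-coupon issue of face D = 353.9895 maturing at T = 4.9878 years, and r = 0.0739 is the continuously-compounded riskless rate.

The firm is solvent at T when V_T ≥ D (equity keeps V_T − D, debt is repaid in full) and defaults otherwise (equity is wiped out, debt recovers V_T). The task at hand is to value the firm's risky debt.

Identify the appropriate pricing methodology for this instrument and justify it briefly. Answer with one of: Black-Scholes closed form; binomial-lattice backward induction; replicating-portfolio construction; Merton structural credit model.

Key observation: a levered firm with one bullet debt due at 4.9878 years is the canonical structural-credit setup: equity is a call on the firm's assets struck at the face value.

framework: Merton structural credit model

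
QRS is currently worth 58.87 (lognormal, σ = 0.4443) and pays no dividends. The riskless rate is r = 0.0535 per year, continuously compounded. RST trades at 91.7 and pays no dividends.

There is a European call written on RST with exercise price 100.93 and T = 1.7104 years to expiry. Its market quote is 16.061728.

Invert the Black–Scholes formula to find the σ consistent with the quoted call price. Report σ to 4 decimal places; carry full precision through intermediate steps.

sigma = 0.3420

At σ = 0.3420 the Black–Scholes value reproduces the quote:
σ√T = 0.342·√1.7104 = 0.447275
d₁ = (ln(S/K) + (r+σ²/2)T) / (σ√T) = (ln(91.7/100.93) + (0.0535+0.342²/2)·1.7104) / 0.447275 = (-0.095905 + 0.191534) / 0.447275 = 0.213804
d₂ = d₁ − σ√T = 0.213804 − 0.447275 = -0.233471
e^{−rT} = 0.912555
N(d₁) = 0.584650,  N(d₂) = 0.407698
V = S·N(d₁) − K·e^{−rT}·N(d₂) = 53.612404 − 37.550676 = 16.061728 (matching the quote); vega is positive throughout, so no other σ reproduces this price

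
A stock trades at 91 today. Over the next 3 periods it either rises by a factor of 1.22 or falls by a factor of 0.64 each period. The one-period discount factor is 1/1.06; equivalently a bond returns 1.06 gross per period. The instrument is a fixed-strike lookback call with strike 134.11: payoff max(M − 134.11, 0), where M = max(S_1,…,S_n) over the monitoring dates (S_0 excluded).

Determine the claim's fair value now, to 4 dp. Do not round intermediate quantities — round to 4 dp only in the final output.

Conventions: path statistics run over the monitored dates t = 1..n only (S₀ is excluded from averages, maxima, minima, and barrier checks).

Under the martingale measure an up-move has probability p* = 0.7241; value the claim as the probability-weighted average of per-path payoffs, discounted 3 periods at R = 1.06.
Enumerate all 2^3 = 8 price paths (U = up ×1.22, D = down ×0.64); each path with k up-moves has probability p*^k·(1−p*)^(3−k).
DDD: M=58.2400, payoff=0.0000, prob=0.020993
UDD: M=111.0200, payoff=0.0000, prob=0.055107
DUD: M=71.0528, payoff=0.0000, prob=0.055107
UUD: M=135.4444, payoff=1.3344, prob=0.144655
DDU: M=58.2400, payoff=0.0000, prob=0.055107
UDU: M=111.0200, payoff=0.0000, prob=0.144655
DUU: M=86.6844, payoff=0.0000, prob=0.144655
UUU: M=165.2422, payoff=31.1322, prob=0.379720
Price = Σ prob·payoff / R^3 = 12.014546 / 1.191016 = 10.0876

price = 10.0876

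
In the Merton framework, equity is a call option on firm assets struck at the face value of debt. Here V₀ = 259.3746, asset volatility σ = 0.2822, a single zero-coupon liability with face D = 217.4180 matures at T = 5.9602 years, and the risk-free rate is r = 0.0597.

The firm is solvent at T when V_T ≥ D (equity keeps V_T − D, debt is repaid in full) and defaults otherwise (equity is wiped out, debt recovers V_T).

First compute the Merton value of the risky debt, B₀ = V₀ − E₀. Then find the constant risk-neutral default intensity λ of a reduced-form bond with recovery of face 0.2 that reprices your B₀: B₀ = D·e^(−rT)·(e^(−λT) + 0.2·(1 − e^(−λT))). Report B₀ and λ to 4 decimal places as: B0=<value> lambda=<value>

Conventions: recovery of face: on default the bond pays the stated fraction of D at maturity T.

B0=135.6365 lambda=0.0247

Work the structural quantities from V₀ = 259.3746 against face 217.4180:
d₁ = [ln(V₀/D) + (r + σ²/2)T] / (σ√T)
   = [ln(259.3746/217.4180) + (0.0597 + 0.5·0.2822²)·5.9602] / (0.2822·√5.9602)
   = [0.176452 + 0.593150] / 0.688950 = 1.117065
d₂ = d₁ − σ√T = 1.117065 − 0.688950 = 0.428115
N(d₁) = 0.868017,  N(d₂) = 0.665716,  e^(−rT) = 0.700596
E₀ = V₀·N(d₁) − D·e^(−rT)·N(d₂)
   = 259.3746·0.868017 − 217.4180·0.700596·0.665716 = 123.738116
B₀ = V₀ − E₀ = 259.3746 − 123.738116 = 135.636484
e^(−λT) = (B₀·e^(rT)/D − 0.2)/(1 − 0.2) = (135.6365·1.427356/217.4180 − 0.2)/0.8 = 0.86307253
λ = −ln(0.86307253)/5.9602 = 0.024707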